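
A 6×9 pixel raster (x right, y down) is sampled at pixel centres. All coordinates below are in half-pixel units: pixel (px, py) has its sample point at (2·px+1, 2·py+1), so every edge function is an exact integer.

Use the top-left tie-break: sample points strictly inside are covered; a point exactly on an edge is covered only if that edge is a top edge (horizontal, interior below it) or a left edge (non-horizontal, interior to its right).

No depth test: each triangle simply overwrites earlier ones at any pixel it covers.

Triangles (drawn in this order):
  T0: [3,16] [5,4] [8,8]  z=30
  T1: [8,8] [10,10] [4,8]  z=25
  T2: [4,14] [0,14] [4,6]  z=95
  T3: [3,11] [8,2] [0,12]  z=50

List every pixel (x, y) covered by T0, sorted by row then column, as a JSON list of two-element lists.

T0:
  2·area = 44
  edge (3, 16)→(5, 4): d=(2,-12) top-left  bias=+0
  edge (5, 4)→(8, 8): d=(3,4) right/bottom  bias=-1
  edge (8, 8)→(3, 16): d=(-5,8) right/bottom  bias=-1
    (2,2)@(5, 5): e=[2,3,39] → █
    (3,2)@(7, 5): e=[26,-5,23] → ·
    (2,3)@(5, 7): e=[6,9,29] → █
    (3,3)@(7, 7): e=[30,1,13] → █
    (4,3)@(9, 7): e=[54,-7,-3] → ·
    (2,4)@(5, 9): e=[10,15,19] → █
    (4,4)@(9, 9): e=[58,-1,-13] → ·
    (2,5)@(5, 11): e=[14,21,9] → █
    (3,5)@(7, 11): e=[38,13,-7] → ·
    (2,6)@(5, 13): e=[18,27,-1] → ·
  covered (6 px):
    · · · · · ·
    · · · · · ·
    · · █ · · ·
    · · █ █ · ·
    · · █ █ · ·
    · · █ · · ·
    · · · · · ·
    · · · · · ·
    · · · · · ·
T1:
  2·area = 8
  edge (8, 8)→(10, 10): d=(2,2) right/bottom  bias=-1
  edge (10, 10)→(4, 8): d=(-6,-2) top-left  bias=+0
  edge (4, 8)→(8, 8): d=(4,0) top-left  bias=+0
    (0,0)@(1, 1): e=[0,36,-28] → ·  [on edge]
    (1,1)@(3, 3): e=[0,28,-20] → ·  [on edge]
    (2,2)@(5, 5): e=[0,20,-12] → ·  [on edge]
    (0,3)@(1, 7): e=[12,0,-4] → ·  [on edge]
    (3,3)@(7, 7): e=[0,12,-4] → ·  [on edge]
    (3,4)@(7, 9): e=[4,0,4] → █  [on edge]
    (4,4)@(9, 9): e=[0,4,4] → ·  [on edge]
    (3,5)@(7, 11): e=[8,-12,12] → ·
    (5,5)@(11, 11): e=[0,-4,12] → ·  [on edge]
  covered (1 px):
    · · · · · ·
    · · · · · ·
    · · · · · ·
    · · · · · ·
    · · · █ · ·
    · · · · · ·
    · · · · · ·
    · · · · · ·
    · · · · · ·
T2:
  2·area = 32
  edge (4, 14)→(0, 14): d=(-4,0) right/bottom  bias=-1
  edge (0, 14)→(4, 6): d=(4,-8) top-left  bias=+0
  edge (4, 6)→(4, 14): d=(0,8) right/bottom  bias=-1
    (1,4)@(3, 9): e=[20,4,8] → █
    (2,4)@(5, 9): e=[20,20,-8] → ·
    (1,5)@(3, 11): e=[12,12,8] → █
    (2,5)@(5, 11): e=[12,28,-8] → ·
    (0,6)@(1, 13): e=[4,4,24] → █
    (2,6)@(5, 13): e=[4,36,-8] → ·
    (0,7)@(1, 15): e=[-4,12,24] → ·
    (1,7)@(3, 15): e=[-4,28,8] → ·
  covered (4 px):
    · · · · · ·
    · · · · · ·
    · · · · · ·
    · · · · · ·
    · █ · · · ·
    · █ · · · ·
    █ █ · · · ·
    · · · · · ·
    · · · · · ·
T3:
  2·area = 22  (B↔C swapped to make it positive)
  edge (3, 11)→(0, 12): d=(-3,1) right/bottom  bias=-1
  edge (0, 12)→(8, 2): d=(8,-10) top-left  bias=+0
  edge (8, 2)→(3, 11): d=(-5,9) right/bottom  bias=-1
    (2,3)@(5, 7): e=[10,10,2] → █
    (3,3)@(7, 7): e=[8,30,-16] → ·
    (1,4)@(3, 9): e=[6,6,10] → █
    (2,4)@(5, 9): e=[4,26,-8] → ·
    (4,4)@(9, 9): e=[0,66,-44] → ·  [on edge]
    (0,5)@(1, 11): e=[2,2,18] → █
    (1,5)@(3, 11): e=[0,22,0] → ·  [on edge]
    (0,6)@(1, 13): e=[-4,18,8] → ·
  covered (3 px):
    · · · · · ·
    · · · · · ·
    · · · · · ·
    · · █ · · ·
    · █ · · · ·
    █ · · · · ·
    · · · · · ·
    · · · · · ·
    · · · · · ·

Result: [[2,2],[2,3],[3,3],[2,4],[3,4],[2,5]]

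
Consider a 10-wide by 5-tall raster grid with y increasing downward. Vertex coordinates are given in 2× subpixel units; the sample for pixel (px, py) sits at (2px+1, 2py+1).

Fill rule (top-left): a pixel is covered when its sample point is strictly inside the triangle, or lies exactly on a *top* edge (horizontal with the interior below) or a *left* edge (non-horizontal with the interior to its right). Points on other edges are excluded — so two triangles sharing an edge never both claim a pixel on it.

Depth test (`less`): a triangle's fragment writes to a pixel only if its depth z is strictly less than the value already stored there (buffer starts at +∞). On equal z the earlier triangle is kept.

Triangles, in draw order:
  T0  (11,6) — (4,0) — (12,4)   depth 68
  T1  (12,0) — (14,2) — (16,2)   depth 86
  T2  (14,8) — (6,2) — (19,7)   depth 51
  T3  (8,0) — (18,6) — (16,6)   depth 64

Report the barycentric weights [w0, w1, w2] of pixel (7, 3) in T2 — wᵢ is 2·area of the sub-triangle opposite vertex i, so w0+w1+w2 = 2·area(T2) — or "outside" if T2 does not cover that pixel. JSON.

T0:
  2·area = 20
  edge (11, 6)→(4, 0): d=(-7,-6) top-left  bias=+0
  edge (4, 0)→(12, 4): d=(8,4) right/bottom  bias=-1
  edge (12, 4)→(11, 6): d=(-1,2) right/bottom  bias=-1
    (4,1)@(9, 3): e=[9,4,7] → X
    (5,1)@(11, 3): e=[21,-4,3] → .
    (4,2)@(9, 5): e=[-5,20,5] → .
    (5,2)@(11, 5): e=[7,12,1] → X
    (6,2)@(13, 5): e=[19,4,-3] → .
    (5,3)@(11, 7): e=[-7,28,-1] → .
  covered (2 px):
    . . . . . . . . . .
    . . . . X . . . . .
    . . . . . X . . . .
    . . . . . . . . . .
    . . . . . . . . . .
T1:
  2·area = 4  (B↔C swapped to make it positive)
  edge (12, 0)→(16, 2): d=(4,2) right/bottom  bias=-1
  edge (16, 2)→(14, 2): d=(-2,0) right/bottom  bias=-1
  edge (14, 2)→(12, 0): d=(-2,-2) top-left  bias=+0
    (6,0)@(13, 1): e=[2,2,0] → X  [on edge]
    (7,0)@(15, 1): e=[-2,2,4] → .
    (6,1)@(13, 3): e=[10,-2,-4] → .
    (7,1)@(15, 3): e=[6,-2,0] → .  [on edge]
    (8,2)@(17, 5): e=[10,-6,0] → .  [on edge]
    (9,3)@(19, 7): e=[14,-10,0] → .  [on edge]
  covered (1 px):
    . . . . . . X . . .
    . . . . . . . . . .
    . . . . . . . . . .
    . . . . . . . . . .
    . . . . . . . . . .
T2:
  2·area = 38
  edge (14, 8)→(6, 2): d=(-8,-6) top-left  bias=+0
  edge (6, 2)→(19, 7): d=(13,5) right/bottom  bias=-1
  edge (19, 7)→(14, 8): d=(-5,1) right/bottom  bias=-1
    (5,2)@(11, 5): e=[6,14,18] → X
    (6,2)@(13, 5): e=[18,4,16] → X
    (7,2)@(15, 5): e=[30,-6,14] → .
    (5,3)@(11, 7): e=[-10,40,8] → .
    (6,3)@(13, 7): e=[2,30,6] → X
    (7,3)@(15, 7): e=[14,20,4] → X
    (8,3)@(17, 7): e=[26,10,2] → X
    (9,3)@(19, 7): e=[38,0,0] → .  [on edge]
    (4,4)@(9, 9): e=[-38,76,0] → .  [on edge]
    (6,4)@(13, 9): e=[-14,56,-4] → .
    (7,4)@(15, 9): e=[-2,46,-6] → .
    (8,4)@(17, 9): e=[10,36,-8] → .
  covered (5 px):
    . . . . . . . . . .
    . . . . . . . . . .
    . . . . . X X . . .
    . . . . . . X X X .
    . . . . . . . . . .
T3:
  2·area = 12
  edge (8, 0)→(18, 6): d=(10,6) right/bottom  bias=-1
  edge (18, 6)→(16, 6): d=(-2,0) right/bottom  bias=-1
  edge (16, 6)→(8, 0): d=(-8,-6) top-left  bias=+0
    (6,1)@(13, 3): e=[0,6,6] → .  [on edge]
    (7,2)@(15, 5): e=[8,2,2] → X
    (8,2)@(17, 5): e=[-4,2,14] → .
    (7,3)@(15, 7): e=[28,-2,-14] → .
  covered (1 px):
    . . . . . . . . . .
    . . . . . . . . . .
    . . . . . . . X . .
    . . . . . . . . . .
    . . . . . . . . . .

Final: [20,4,14]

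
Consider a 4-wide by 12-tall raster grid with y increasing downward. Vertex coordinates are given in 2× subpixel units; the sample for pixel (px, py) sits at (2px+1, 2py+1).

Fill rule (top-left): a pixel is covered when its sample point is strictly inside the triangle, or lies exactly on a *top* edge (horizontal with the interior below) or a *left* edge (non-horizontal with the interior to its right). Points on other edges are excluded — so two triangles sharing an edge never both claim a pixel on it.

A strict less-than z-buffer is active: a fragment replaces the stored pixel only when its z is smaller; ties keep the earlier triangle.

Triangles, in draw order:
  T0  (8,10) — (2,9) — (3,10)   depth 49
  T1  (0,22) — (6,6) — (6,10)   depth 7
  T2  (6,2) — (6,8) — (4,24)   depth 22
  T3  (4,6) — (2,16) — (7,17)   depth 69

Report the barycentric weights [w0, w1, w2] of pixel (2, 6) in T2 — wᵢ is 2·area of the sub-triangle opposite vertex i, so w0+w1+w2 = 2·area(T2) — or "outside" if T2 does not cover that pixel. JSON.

T0:
  2·area = 5  (B↔C swapped to make it positive)
  edge (8, 10)→(3, 10): d=(-5,0) right/bottom  bias=-1
  edge (3, 10)→(2, 9): d=(-1,-1) top-left  bias=+0
  edge (2, 9)→(8, 10): d=(6,1) right/bottom  bias=-1
  covered (0 px):
    · · · ·
    · · · ·
    · · · ·
    · · · ·
    · · · ·
    · · · ·
    · · · ·
    · · · ·
    · · · ·
    · · · ·
    · · · ·
    · · · ·
T1:
  2·area = 24
  edge (0, 22)→(6, 6): d=(6,-16) top-left  bias=+0
  edge (6, 6)→(6, 10): d=(0,4) right/bottom  bias=-1
  edge (6, 10)→(0, 22): d=(-6,12) right/bottom  bias=-1
    (2,4)@(5, 9): e=[2,4,18] → #
    (3,4)@(7, 9): e=[34,-4,-6] → ·
    (2,5)@(5, 11): e=[14,4,6] → #
    (3,5)@(7, 11): e=[46,-4,-18] → ·
    (2,6)@(5, 13): e=[26,4,-6] → ·
    (1,7)@(3, 15): e=[6,12,6] → #
    (2,7)@(5, 15): e=[38,4,-18] → ·
    (1,8)@(3, 17): e=[18,12,-6] → ·
  covered (3 px):
    · · · ·
    · · · ·
    · · · ·
    · · · ·
    · · # ·
    · · # ·
    · · · ·
    · # · ·
    · · · ·
    · · · ·
    · · · ·
    · · · ·
T2:
  2·area = 12
  edge (6, 2)→(6, 8): d=(0,6) right/bottom  bias=-1
  edge (6, 8)→(4, 24): d=(-2,16) right/bottom  bias=-1
  edge (4, 24)→(6, 2): d=(2,-22) top-left  bias=+0
    (2,6)@(5, 13): e=[6,6,0] → #  [on edge]
    (3,6)@(7, 13): e=[-6,-26,44] → ·
    (2,7)@(5, 15): e=[6,2,4] → #
    (3,7)@(7, 15): e=[-6,-30,48] → ·
    (2,8)@(5, 17): e=[6,-2,8] → ·
  covered (2 px):
    · · · ·
    · · · ·
    · · · ·
    · · · ·
    · · · ·
    · · · ·
    · · # ·
    · · # ·
    · · · ·
    · · · ·
    · · · ·
    · · · ·
T3:
  2·area = 52  (B↔C swapped to make it positive)
  edge (4, 6)→(7, 17): d=(3,11) right/bottom  bias=-1
  edge (7, 17)→(2, 16): d=(-5,-1) top-left  bias=+0
  edge (2, 16)→(4, 6): d=(2,-10) top-left  bias=+0
    (2,0)@(5, 1): e=[-26,78,0] → ·  [on edge]
    (1,5)@(3, 11): e=[26,26,0] → #  [on edge]
    (2,5)@(5, 11): e=[4,28,20] → #
    (3,5)@(7, 11): e=[-18,30,40] → ·
    (1,6)@(3, 13): e=[32,16,4] → #
    (3,6)@(7, 13): e=[-12,20,44] → ·
    (1,7)@(3, 15): e=[38,6,8] → #
    (3,7)@(7, 15): e=[-6,10,48] → ·
    (1,8)@(3, 17): e=[44,-4,12] → ·
    (2,8)@(5, 17): e=[22,-2,32] → ·
    (3,8)@(7, 17): e=[0,0,52] → ·  [on edge]
    (0,10)@(1, 21): e=[78,-26,0] → ·  [on edge]
  covered (6 px):
    · · · ·
    · · · ·
    · · · ·
    · · · ·
    · · · ·
    · # # ·
    · # # ·
    · # # ·
    · · · ·
    · · · ·
    · · · ·
    · · · ·

Result: [6,0,6]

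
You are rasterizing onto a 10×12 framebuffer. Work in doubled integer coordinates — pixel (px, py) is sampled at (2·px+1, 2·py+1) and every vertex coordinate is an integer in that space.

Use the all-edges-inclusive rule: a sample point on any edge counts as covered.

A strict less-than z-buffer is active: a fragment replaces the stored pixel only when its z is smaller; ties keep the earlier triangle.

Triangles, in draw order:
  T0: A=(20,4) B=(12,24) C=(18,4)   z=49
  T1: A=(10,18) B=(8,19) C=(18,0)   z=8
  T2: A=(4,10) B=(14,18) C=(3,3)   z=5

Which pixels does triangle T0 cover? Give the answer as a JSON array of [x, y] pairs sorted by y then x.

T0:
  2·area = 40
  edge (20, 4)→(12, 24): d=(-8,20) inclusive
  edge (12, 24)→(18, 4): d=(6,-20) inclusive
  edge (18, 4)→(20, 4): d=(2,0) inclusive
    (9,2)@(19, 5): e=[12,26,2] → █
    (9,3)@(19, 7): e=[-4,38,6] → ·
    (8,4)@(17, 9): e=[20,10,10] → █
    (9,4)@(19, 9): e=[-20,50,10] → ·
    (8,5)@(17, 11): e=[4,22,14] → █
    (9,5)@(19, 11): e=[-36,62,14] → ·
    (8,6)@(17, 13): e=[-12,34,18] → ·
    (7,7)@(15, 15): e=[12,6,22] → █
    (8,7)@(17, 15): e=[-28,46,22] → ·
    (7,8)@(15, 17): e=[-4,18,26] → ·
    (6,10)@(13, 21): e=[4,2,34] → █
    (7,10)@(15, 21): e=[-36,42,34] → ·
  covered (5 px):
    · · · · · · · · · ·
    · · · · · · · · · ·
    · · · · · · · · · █
    · · · · · · · · · ·
    · · · · · · · · █ ·
    · · · · · · · · █ ·
    · · · · · · · · · ·
    · · · · · · · █ · ·
    · · · · · · · · · ·
    · · · · · · · · · ·
    · · · · · · █ · · ·
    · · · · · · · · · ·
T1:
  2·area = 28
  edge (10, 18)→(8, 19): d=(-2,1) inclusive
  edge (8, 19)→(18, 0): d=(10,-19) inclusive
  edge (18, 0)→(10, 18): d=(-8,18) inclusive
    (6,5)@(13, 11): e=[11,15,2] → █
    (7,5)@(15, 11): e=[9,53,-34] → ·
    (6,6)@(13, 13): e=[7,35,-14] → ·
    (5,7)@(11, 15): e=[5,17,6] → █
    (6,7)@(13, 15): e=[3,55,-30] → ·
    (5,8)@(11, 17): e=[1,37,-10] → ·
  covered (2 px):
    · · · · · · · · · ·
    · · · · · · · · · ·
    · · · · · · · · · ·
    · · · · · · · · · ·
    · · · · · · · · · ·
    · · · · · · █ · · ·
    · · · · · · · · · ·
    · · · · · █ · · · ·
    · · · · · · · · · ·
    · · · · · · · · · ·
    · · · · · · · · · ·
    · · · · · · · · · ·
T2:
  2·area = 62  (B↔C swapped to make it positive)
  edge (4, 10)→(3, 3): d=(-1,-7) inclusive
  edge (3, 3)→(14, 18): d=(11,15) inclusive
  edge (14, 18)→(4, 10): d=(-10,-8) inclusive
    (1,1)@(3, 3): e=[0,0,62] → █  [on edge]
    (2,1)@(5, 3): e=[14,-30,78] → ·
    (1,2)@(3, 5): e=[-2,22,42] → ·
    (2,3)@(5, 7): e=[10,14,38] → █
    (3,3)@(7, 7): e=[24,-16,54] → ·
    (2,4)@(5, 9): e=[8,36,18] → █
    (3,4)@(7, 9): e=[22,6,34] → █
    (4,4)@(9, 9): e=[36,-24,50] → ·
    (2,5)@(5, 11): e=[6,58,-2] → ·
    (3,5)@(7, 11): e=[20,28,14] → █
    (4,5)@(9, 11): e=[34,-2,30] → ·
    (3,6)@(7, 13): e=[18,50,-6] → ·
    (2,8)@(5, 17): e=[0,124,-62] → ·  [on edge]
  covered (8 px):
    · · · · · · · · · ·
    · █ · · · · · · · ·
    · · · · · · · · · ·
    · · █ · · · · · · ·
    · · █ █ · · · · · ·
    · · · █ · · · · · ·
    · · · · █ · · · · ·
    · · · · · █ · · · ·
    · · · · · · █ · · ·
    · · · · · · · · · ·
    · · · · · · · · · ·
    · · · · · · · · · ·

Answer: [[9,2],[8,4],[8,5],[7,7],[6,10]]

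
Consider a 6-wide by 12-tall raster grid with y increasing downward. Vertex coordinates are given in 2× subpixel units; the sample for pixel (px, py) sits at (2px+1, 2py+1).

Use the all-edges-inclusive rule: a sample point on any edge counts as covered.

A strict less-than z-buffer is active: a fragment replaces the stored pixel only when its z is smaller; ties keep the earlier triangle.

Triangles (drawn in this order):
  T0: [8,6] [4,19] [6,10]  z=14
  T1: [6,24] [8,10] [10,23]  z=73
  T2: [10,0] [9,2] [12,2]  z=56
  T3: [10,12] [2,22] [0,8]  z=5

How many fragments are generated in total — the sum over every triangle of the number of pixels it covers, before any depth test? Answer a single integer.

T0:
  2·area = 10
  edge (8, 6)→(4, 19): d=(-4,13) inclusive
  edge (4, 19)→(6, 10): d=(2,-9) inclusive
  edge (6, 10)→(8, 6): d=(2,-4) inclusive
    (3,4)@(7, 9): e=[1,7,2] → X
    (4,4)@(9, 9): e=[-25,25,10] → .
    (3,5)@(7, 11): e=[-7,11,6] → .
    (2,7)@(5, 15): e=[3,1,6] → X
    (3,7)@(7, 15): e=[-23,19,14] → .
    (2,8)@(5, 17): e=[-5,5,10] → .
  covered (2 px):
    . . . . . .
    . . . . . .
    . . . . . .
    . . . . . .
    . . . X . .
    . . . . . .
    . . . . . .
    . . X . . .
    . . . . . .
    . . . . . .
    . . . . . .
    . . . . . .
T1:
  2·area = 54
  edge (6, 24)→(8, 10): d=(2,-14) inclusive
  edge (8, 10)→(10, 23): d=(2,13) inclusive
  edge (10, 23)→(6, 24): d=(-4,1) inclusive
    (4,1)@(9, 3): e=[0,-27,81] → .  [on edge]
    (3,8)@(7, 17): e=[0,27,27] → X  [on edge]
    (4,8)@(9, 17): e=[28,1,25] → X
    (5,8)@(11, 17): e=[56,-25,23] → .
    (3,9)@(7, 19): e=[4,31,19] → X
    (5,9)@(11, 19): e=[60,-21,15] → .
    (3,10)@(7, 21): e=[8,35,11] → X
    (5,10)@(11, 21): e=[64,-17,7] → .
    (3,11)@(7, 23): e=[12,39,3] → X
    (5,11)@(11, 23): e=[68,-13,-1] → .
  covered (8 px):
    . . . . . .
    . . . . . .
    . . . . . .
    . . . . . .
    . . . . . .
    . . . . . .
    . . . . . .
    . . . . . .
    . . . X X .
    . . . X X .
    . . . X X .
    . . . X X .
T2:
  2·area = 6  (B↔C swapped to make it positive)
  edge (10, 0)→(12, 2): d=(2,2) inclusive
  edge (12, 2)→(9, 2): d=(-3,0) inclusive
  edge (9, 2)→(10, 0): d=(1,-2) inclusive
    (5,0)@(11, 1): e=[0,3,3] → X  [on edge]
    (5,1)@(11, 3): e=[4,-3,5] → .
  covered (1 px):
    . . . . . X
    . . . . . .
    . . . . . .
    . . . . . .
    . . . . . .
    . . . . . .
    . . . . . .
    . . . . . .
    . . . . . .
    . . . . . .
    . . . . . .
    . . . . . .
T3:
  2·area = 132
  edge (10, 12)→(2, 22): d=(-8,10) inclusive
  edge (2, 22)→(0, 8): d=(-2,-14) inclusive
  edge (0, 8)→(10, 12): d=(10,4) inclusive
    (0,4)@(1, 9): e=[114,12,6] → X
    (1,4)@(3, 9): e=[94,40,-2] → .
    (0,5)@(1, 11): e=[98,8,26] → X
    (1,5)@(3, 11): e=[78,36,18] → X
    (2,5)@(5, 11): e=[58,64,10] → X
    (3,5)@(7, 11): e=[38,92,2] → X
    (4,5)@(9, 11): e=[18,120,-6] → .
    (0,6)@(1, 13): e=[82,4,46] → X
    (4,6)@(9, 13): e=[2,116,14] → X
    (5,6)@(11, 13): e=[-18,144,6] → .
    (0,7)@(1, 15): e=[66,0,66] → X  [on edge]
    (4,7)@(9, 15): e=[-14,112,34] → .
  covered (17 px):
    . . . . . .
    . . . . . .
    . . . . . .
    . . . . . .
    X . . . . .
    X X X X . .
    X X X X X .
    X X X X . .
    . X X . . .
    . X . . . .
    . . . . . .
    . . . . . .

Result: 28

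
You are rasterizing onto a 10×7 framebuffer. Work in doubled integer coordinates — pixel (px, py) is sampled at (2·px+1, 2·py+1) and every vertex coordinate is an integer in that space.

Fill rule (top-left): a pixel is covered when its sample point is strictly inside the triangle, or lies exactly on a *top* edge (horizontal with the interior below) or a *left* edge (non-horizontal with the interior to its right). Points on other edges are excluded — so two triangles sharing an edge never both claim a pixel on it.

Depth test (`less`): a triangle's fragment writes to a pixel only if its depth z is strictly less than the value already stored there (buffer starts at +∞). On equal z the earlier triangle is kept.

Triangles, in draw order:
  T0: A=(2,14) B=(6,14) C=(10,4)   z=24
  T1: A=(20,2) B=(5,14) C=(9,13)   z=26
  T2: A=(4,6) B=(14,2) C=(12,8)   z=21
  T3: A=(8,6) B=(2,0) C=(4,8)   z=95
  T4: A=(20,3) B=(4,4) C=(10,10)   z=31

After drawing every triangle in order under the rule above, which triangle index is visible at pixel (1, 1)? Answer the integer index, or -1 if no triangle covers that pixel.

T0:
  2·area = 40  (B↔C swapped to make it positive)
  edge (2, 14)→(10, 4): d=(8,-10) top-left  bias=+0
  edge (10, 4)→(6, 14): d=(-4,10) right/bottom  bias=-1
  edge (6, 14)→(2, 14): d=(-4,0) right/bottom  bias=-1
    (3,4)@(7, 9): e=[10,10,20] → █
    (4,4)@(9, 9): e=[30,-10,20] → ·
    (2,5)@(5, 11): e=[6,22,12] → █
    (4,5)@(9, 11): e=[46,-18,12] → ·
    (1,6)@(3, 13): e=[2,34,4] → █
    (3,6)@(7, 13): e=[42,-6,4] → ·
  covered (5 px):
    · · · · · · · · · ·
    · · · · · · · · · ·
    · · · · · · · · · ·
    · · · · · · · · · ·
    · · · █ · · · · · ·
    · · █ █ · · · · · ·
    · █ █ · · · · · · ·
T1:
  2·area = 33  (B↔C swapped to make it positive)
  edge (20, 2)→(9, 13): d=(-11,11) right/bottom  bias=-1
  edge (9, 13)→(5, 14): d=(-4,1) right/bottom  bias=-1
  edge (5, 14)→(20, 2): d=(15,-12) top-left  bias=+0
    (9,1)@(19, 3): e=[0,30,3] → ·  [on edge]
    (8,2)@(17, 5): e=[0,24,9] → ·  [on edge]
    (7,3)@(15, 7): e=[0,18,15] → ·  [on edge]
    (6,4)@(13, 9): e=[0,12,21] → ·  [on edge]
    (4,5)@(9, 11): e=[22,8,3] → █
    (5,5)@(11, 11): e=[0,6,27] → ·  [on edge]
    (8,5)@(17, 11): e=[-66,0,99] → ·  [on edge]
    (3,6)@(7, 13): e=[22,2,9] → █
    (4,6)@(9, 13): e=[0,0,33] → ·  [on edge]
  covered (2 px):
    · · · · · · · · · ·
    · · · · · · · · · ·
    · · · · · · · · · ·
    · · · · · · · · · ·
    · · · · · · · · · ·
    · · · · █ · · · · ·
    · · · █ · · · · · ·
T2:
  2·area = 52
  edge (4, 6)→(14, 2): d=(10,-4) top-left  bias=+0
  edge (14, 2)→(12, 8): d=(-2,6) right/bottom  bias=-1
  edge (12, 8)→(4, 6): d=(-8,-2) top-left  bias=+0
    (6,1)@(13, 3): e=[6,4,42] → █
    (7,1)@(15, 3): e=[14,-8,46] → ·
    (3,2)@(7, 5): e=[2,36,14] → █
    (4,2)@(9, 5): e=[10,24,18] → █
    (5,2)@(11, 5): e=[18,12,22] → █
    (6,2)@(13, 5): e=[26,0,26] → ·  [on edge]
    (3,3)@(7, 7): e=[22,32,-2] → ·
    (4,3)@(9, 7): e=[30,20,2] → █
    (6,3)@(13, 7): e=[46,-4,10] → ·
    (4,4)@(9, 9): e=[50,16,-14] → ·
    (5,4)@(11, 9): e=[58,4,-10] → ·
    (5,5)@(11, 11): e=[78,0,-26] → ·  [on edge]
  covered (6 px):
    · · · · · · · · · ·
    · · · · · · █ · · ·
    · · · █ █ █ · · · ·
    · · · · █ █ · · · ·
    · · · · · · · · · ·
    · · · · · · · · · ·
    · · · · · · · · · ·
T3:
  2·area = 36  (B↔C swapped to make it positive)
  edge (8, 6)→(4, 8): d=(-4,2) right/bottom  bias=-1
  edge (4, 8)→(2, 0): d=(-2,-8) top-left  bias=+0
  edge (2, 0)→(8, 6): d=(6,6) right/bottom  bias=-1
    (1,0)@(3, 1): e=[30,6,0] → ·  [on edge]
    (1,1)@(3, 3): e=[22,2,12] → █
    (2,1)@(5, 3): e=[18,18,0] → ·  [on edge]
    (1,2)@(3, 5): e=[14,-2,24] → ·
    (2,2)@(5, 5): e=[10,14,12] → █
    (3,2)@(7, 5): e=[6,30,0] → ·  [on edge]
    (2,3)@(5, 7): e=[2,10,24] → █
    (3,3)@(7, 7): e=[-2,26,12] → ·
    (4,3)@(9, 7): e=[-6,42,0] → ·  [on edge]
    (2,4)@(5, 9): e=[-6,6,36] → ·
    (5,4)@(11, 9): e=[-18,54,0] → ·  [on edge]
    (6,5)@(13, 11): e=[-30,66,0] → ·  [on edge]
    (7,6)@(15, 13): e=[-42,78,0] → ·  [on edge]
  covered (3 px):
    · · · · · · · · · ·
    · █ · · · · · · · ·
    · · █ · · · · · · ·
    · · █ · · · · · · ·
    · · · · · · · · · ·
    · · · · · · · · · ·
    · · · · · · · · · ·
T4:
  2·area = 102  (B↔C swapped to make it positive)
  edge (20, 3)→(10, 10): d=(-10,7) right/bottom  bias=-1
  edge (10, 10)→(4, 4): d=(-6,-6) top-left  bias=+0
  edge (4, 4)→(20, 3): d=(16,-1) top-left  bias=+0
    (0,0)@(1, 1): e=[153,0,-51] → ·  [on edge]
    (1,1)@(3, 3): e=[119,0,-17] → ·  [on edge]
    (2,2)@(5, 5): e=[85,0,17] → █  [on edge]
    (3,2)@(7, 5): e=[71,12,19] → █
    (4,2)@(9, 5): e=[57,24,21] → █
    (5,2)@(11, 5): e=[43,36,23] → █
    (6,2)@(13, 5): e=[29,48,25] → █
    (7,2)@(15, 5): e=[15,60,27] → █
    (8,2)@(17, 5): e=[1,72,29] → █
    (9,2)@(19, 5): e=[-13,84,31] → ·
    (2,3)@(5, 7): e=[65,-12,49] → ·
    (3,3)@(7, 7): e=[51,0,51] → █  [on edge]
    (4,4)@(9, 9): e=[17,0,85] → █  [on edge]
    (5,5)@(11, 11): e=[-17,0,119] → ·  [on edge]
    (6,6)@(13, 13): e=[-51,0,153] → ·  [on edge]
  covered (13 px):
    · · · · · · · · · ·
    · · · · · · · · · ·
    · · █ █ █ █ █ █ █ ·
    · · · █ █ █ █ · · ·
    · · · · █ █ · · · ·
    · · · · · · · · · ·
    · · · · · · · · · ·

Z-buffer (winner per pixel, '.' = empty):
  . . . . . . . . . .
  . 3 . . . . 2 . . .
  . . 4 2 2 2 4 4 4 .
  . . 3 4 2 2 4 . . .
  . . . 0 4 4 . . . .
  . . 0 0 1 . . . . .
  . 0 0 1 . . . . . .

Final: 3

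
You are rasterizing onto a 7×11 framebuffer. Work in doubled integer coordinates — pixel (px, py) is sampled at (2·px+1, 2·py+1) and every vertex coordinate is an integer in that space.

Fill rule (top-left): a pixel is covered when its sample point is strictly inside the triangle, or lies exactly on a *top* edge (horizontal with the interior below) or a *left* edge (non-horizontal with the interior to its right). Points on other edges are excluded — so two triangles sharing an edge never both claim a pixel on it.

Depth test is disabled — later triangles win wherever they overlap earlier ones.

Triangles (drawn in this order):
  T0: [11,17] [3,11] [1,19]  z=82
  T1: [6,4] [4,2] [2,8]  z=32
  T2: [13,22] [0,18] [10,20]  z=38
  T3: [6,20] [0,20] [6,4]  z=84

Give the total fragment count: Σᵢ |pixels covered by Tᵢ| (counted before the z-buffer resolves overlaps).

T0:
  2·area = 76  (B↔C swapped to make it positive)
  edge (11, 17)→(1, 19): d=(-10,2) right/bottom  bias=-1
  edge (1, 19)→(3, 11): d=(2,-8) top-left  bias=+0
  edge (3, 11)→(11, 17): d=(8,6) right/bottom  bias=-1
    (2,1)@(5, 3): e=[152,0,-76] → ·  [on edge]
    (1,5)@(3, 11): e=[76,0,0] → ·  [on edge]
    (1,6)@(3, 13): e=[56,4,16] → #
    (2,6)@(5, 13): e=[52,20,4] → #
    (3,6)@(7, 13): e=[48,36,-8] → ·
    (1,7)@(3, 15): e=[36,8,32] → #
    (3,7)@(7, 15): e=[28,40,8] → #
    (4,7)@(9, 15): e=[24,56,-4] → ·
    (1,8)@(3, 17): e=[16,12,48] → #
    (4,8)@(9, 17): e=[4,60,12] → #
    (5,8)@(11, 17): e=[0,76,0] → ·  [on edge]
    (0,9)@(1, 19): e=[0,0,76] → ·  [on edge]
  covered (9 px):
    · · · · · · ·
    · · · · · · ·
    · · · · · · ·
    · · · · · · ·
    · · · · · · ·
    · · · · · · ·
    · # # · · · ·
    · # # # · · ·
    · # # # # · ·
    · · · · · · ·
    · · · · · · ·
T1:
  2·area = 16  (B↔C swapped to make it positive)
  edge (6, 4)→(2, 8): d=(-4,4) right/bottom  bias=-1
  edge (2, 8)→(4, 2): d=(2,-6) top-left  bias=+0
  edge (4, 2)→(6, 4): d=(2,2) right/bottom  bias=-1
    (1,0)@(3, 1): e=[24,-8,0] → ·  [on edge]
    (4,0)@(9, 1): e=[0,28,-12] → ·  [on edge]
    (2,1)@(5, 3): e=[8,8,0] → ·  [on edge]
    (3,1)@(7, 3): e=[0,20,-4] → ·  [on edge]
    (1,2)@(3, 5): e=[8,0,8] → #  [on edge]
    (2,2)@(5, 5): e=[0,12,4] → ·  [on edge]
    (3,2)@(7, 5): e=[-8,24,0] → ·  [on edge]
    (1,3)@(3, 7): e=[0,4,12] → ·  [on edge]
    (4,3)@(9, 7): e=[-24,40,0] → ·  [on edge]
    (0,4)@(1, 9): e=[0,-4,20] → ·  [on edge]
    (5,4)@(11, 9): e=[-40,56,0] → ·  [on edge]
    (0,5)@(1, 11): e=[-8,0,24] → ·  [on edge]
    (6,5)@(13, 11): e=[-56,72,0] → ·  [on edge]
  covered (1 px):
    · · · · · · ·
    · · · · · · ·
    · # · · · · ·
    · · · · · · ·
    · · · · · · ·
    · · · · · · ·
    · · · · · · ·
    · · · · · · ·
    · · · · · · ·
    · · · · · · ·
    · · · · · · ·
T2:
  2·area = 14
  edge (13, 22)→(0, 18): d=(-13,-4) top-left  bias=+0
  edge (0, 18)→(10, 20): d=(10,2) right/bottom  bias=-1
  edge (10, 20)→(13, 22): d=(3,2) right/bottom  bias=-1
    (2,9)@(5, 19): e=[7,0,7] → ·  [on edge]
    (5,10)@(11, 21): e=[5,8,1] → #
    (6,10)@(13, 21): e=[13,4,-3] → ·
  covered (1 px):
    · · · · · · ·
    · · · · · · ·
    · · · · · · ·
    · · · · · · ·
    · · · · · · ·
    · · · · · · ·
    · · · · · · ·
    · · · · · · ·
    · · · · · · ·
    · · · · · · ·
    · · · · · # ·
T3:
  2·area = 96
  edge (6, 20)→(0, 20): d=(-6,0) right/bottom  bias=-1
  edge (0, 20)→(6, 4): d=(6,-16) top-left  bias=+0
  edge (6, 4)→(6, 20): d=(0,16) right/bottom  bias=-1
    (2,3)@(5, 7): e=[78,2,16] → #
    (3,3)@(7, 7): e=[78,34,-16] → ·
    (2,4)@(5, 9): e=[66,14,16] → #
    (3,4)@(7, 9): e=[66,46,-16] → ·
    (2,5)@(5, 11): e=[54,26,16] → #
    (3,5)@(7, 11): e=[54,58,-16] → ·
    (1,6)@(3, 13): e=[42,6,48] → #
    (3,6)@(7, 13): e=[42,70,-16] → ·
    (1,7)@(3, 15): e=[30,18,48] → #
    (3,7)@(7, 15): e=[30,82,-16] → ·
    (1,8)@(3, 17): e=[18,30,48] → #
    (3,8)@(7, 17): e=[18,94,-16] → ·
  covered (12 px):
    · · · · · · ·
    · · · · · · ·
    · · · · · · ·
    · · # · · · ·
    · · # · · · ·
    · · # · · · ·
    · # # · · · ·
    · # # · · · ·
    · # # · · · ·
    # # # · · · ·
    · · · · · · ·

Answer: 23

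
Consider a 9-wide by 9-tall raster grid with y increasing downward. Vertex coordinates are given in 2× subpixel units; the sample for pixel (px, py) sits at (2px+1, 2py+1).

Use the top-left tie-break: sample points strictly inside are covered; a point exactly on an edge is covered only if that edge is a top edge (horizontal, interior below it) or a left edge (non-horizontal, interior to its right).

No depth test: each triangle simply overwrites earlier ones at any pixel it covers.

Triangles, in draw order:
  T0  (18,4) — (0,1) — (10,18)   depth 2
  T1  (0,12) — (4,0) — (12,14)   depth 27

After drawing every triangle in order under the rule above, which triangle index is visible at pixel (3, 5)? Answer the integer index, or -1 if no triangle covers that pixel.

T0:
  2·area = 276  (B↔C swapped to make it positive)
  edge (18, 4)→(10, 18): d=(-8,14) right/bottom  bias=-1
  edge (10, 18)→(0, 1): d=(-10,-17) top-left  bias=+0
  edge (0, 1)→(18, 4): d=(18,3) right/bottom  bias=-1
    (1,1)@(3, 3): e=[218,31,27] → #
    (2,1)@(5, 3): e=[190,65,21] → #
    (3,1)@(7, 3): e=[162,99,15] → #
    (4,1)@(9, 3): e=[134,133,9] → #
    (5,1)@(11, 3): e=[106,167,3] → #
    (6,1)@(13, 3): e=[78,201,-3] → ·
    (1,2)@(3, 5): e=[202,11,63] → #
    (6,2)@(13, 5): e=[62,181,33] → #
    (7,2)@(15, 5): e=[34,215,27] → #
    (8,2)@(17, 5): e=[6,249,21] → #
    (1,3)@(3, 7): e=[186,-9,99] → ·
    (2,3)@(5, 7): e=[158,25,93] → #
  covered (33 px):
    · · · · · · · · ·
    · # # # # # · · ·
    · # # # # # # # #
    · · # # # # # # ·
    · · # # # # # # ·
    · · · # # # # · ·
    · · · · # # · · ·
    · · · · # # · · ·
    · · · · · · · · ·
T1:
  2·area = 152
  edge (0, 12)→(4, 0): d=(4,-12) top-left  bias=+0
  edge (4, 0)→(12, 14): d=(8,14) right/bottom  bias=-1
  edge (12, 14)→(0, 12): d=(-12,-2) top-left  bias=+0
    (1,1)@(3, 3): e=[0,38,114] → #  [on edge]
    (2,1)@(5, 3): e=[24,10,118] → #
    (3,1)@(7, 3): e=[48,-18,122] → ·
    (1,2)@(3, 5): e=[8,54,90] → #
    (3,2)@(7, 5): e=[56,-2,98] → ·
    (1,3)@(3, 7): e=[16,70,66] → #
    (3,3)@(7, 7): e=[64,14,74] → #
    (4,3)@(9, 7): e=[88,-14,78] → ·
    (0,4)@(1, 9): e=[0,114,38] → #  [on edge]
    (4,4)@(9, 9): e=[96,2,54] → #
    (5,4)@(11, 9): e=[120,-26,58] → ·
    (0,5)@(1, 11): e=[8,130,14] → #
  covered (20 px):
    · · · · · · · · ·
    · # # · · · · · ·
    · # # · · · · · ·
    · # # # · · · · ·
    # # # # # · · · ·
    # # # # # · · · ·
    · · · # # # · · ·
    · · · · · · · · ·
    · · · · · · · · ·

Z-buffer (winner per pixel, '.' = empty):
  . . . . . . . . .
  . 1 1 0 0 0 . . .
  . 1 1 0 0 0 0 0 0
  . 1 1 1 0 0 0 0 .
  1 1 1 1 1 0 0 0 .
  1 1 1 1 1 0 0 . .
  . . . 1 1 1 . . .
  . . . . 0 0 . . .
  . . . . . . . . .

Result: 1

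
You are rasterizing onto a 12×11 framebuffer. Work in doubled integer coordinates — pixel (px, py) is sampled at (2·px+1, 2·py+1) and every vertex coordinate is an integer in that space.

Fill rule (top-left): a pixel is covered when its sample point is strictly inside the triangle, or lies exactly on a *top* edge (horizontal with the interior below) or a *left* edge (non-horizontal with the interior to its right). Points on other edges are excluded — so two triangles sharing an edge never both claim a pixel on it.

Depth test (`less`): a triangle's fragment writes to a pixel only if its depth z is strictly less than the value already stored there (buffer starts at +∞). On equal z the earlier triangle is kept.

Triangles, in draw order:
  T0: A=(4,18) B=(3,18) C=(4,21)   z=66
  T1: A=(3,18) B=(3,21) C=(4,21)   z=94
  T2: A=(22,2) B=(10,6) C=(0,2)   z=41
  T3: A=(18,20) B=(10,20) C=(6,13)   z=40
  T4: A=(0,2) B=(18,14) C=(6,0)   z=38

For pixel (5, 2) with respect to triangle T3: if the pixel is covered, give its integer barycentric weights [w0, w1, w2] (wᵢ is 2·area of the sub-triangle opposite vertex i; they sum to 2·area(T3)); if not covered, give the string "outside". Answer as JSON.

T0:
  2·area = 3  (B↔C swapped to make it positive)
  edge (4, 18)→(4, 21): d=(0,3) right/bottom  bias=-1
  edge (4, 21)→(3, 18): d=(-1,-3) top-left  bias=+0
  edge (3, 18)→(4, 18): d=(1,0) top-left  bias=+0
  covered (0 px):
    · · · · · · · · · · · ·
    · · · · · · · · · · · ·
    · · · · · · · · · · · ·
    · · · · · · · · · · · ·
    · · · · · · · · · · · ·
    · · · · · · · · · · · ·
    · · · · · · · · · · · ·
    · · · · · · · · · · · ·
    · · · · · · · · · · · ·
    · · · · · · · · · · · ·
    · · · · · · · · · · · ·
T1:
  2·area = 3  (B↔C swapped to make it positive)
  edge (3, 18)→(4, 21): d=(1,3) right/bottom  bias=-1
  edge (4, 21)→(3, 21): d=(-1,0) right/bottom  bias=-1
  edge (3, 21)→(3, 18): d=(0,-3) top-left  bias=+0
    (1,0)@(3, 1): e=[-17,20,0] → ·  [on edge]
    (1,1)@(3, 3): e=[-15,18,0] → ·  [on edge]
    (1,2)@(3, 5): e=[-13,16,0] → ·  [on edge]
    (1,3)@(3, 7): e=[-11,14,0] → ·  [on edge]
    (1,4)@(3, 9): e=[-9,12,0] → ·  [on edge]
    (1,5)@(3, 11): e=[-7,10,0] → ·  [on edge]
    (1,6)@(3, 13): e=[-5,8,0] → ·  [on edge]
    (1,7)@(3, 15): e=[-3,6,0] → ·  [on edge]
    (1,8)@(3, 17): e=[-1,4,0] → ·  [on edge]
    (1,9)@(3, 19): e=[1,2,0] → █  [on edge]
    (2,9)@(5, 19): e=[-5,2,6] → ·
    (0,10)@(1, 21): e=[9,0,-6] → ·  [on edge]
    (1,10)@(3, 21): e=[3,0,0] → ·  [on edge]
    (2,10)@(5, 21): e=[-3,0,6] → ·  [on edge]
    (3,10)@(7, 21): e=[-9,0,12] → ·  [on edge]
    (4,10)@(9, 21): e=[-15,0,18] → ·  [on edge]
    (5,10)@(11, 21): e=[-21,0,24] → ·  [on edge]
    (6,10)@(13, 21): e=[-27,0,30] → ·  [on edge]
    (7,10)@(15, 21): e=[-33,0,36] → ·  [on edge]
    (8,10)@(17, 21): e=[-39,0,42] → ·  [on edge]
    (9,10)@(19, 21): e=[-45,0,48] → ·  [on edge]
    (10,10)@(21, 21): e=[-51,0,54] → ·  [on edge]
    (11,10)@(23, 21): e=[-57,0,60] → ·  [on edge]
  covered (1 px):
    · · · · · · · · · · · ·
    · · · · · · · · · · · ·
    · · · · · · · · · · · ·
    · · · · · · · · · · · ·
    · · · · · · · · · · · ·
    · · · · · · · · · · · ·
    · · · · · · · · · · · ·
    · · · · · · · · · · · ·
    · · · · · · · · · · · ·
    · █ · · · · · · · · · ·
    · · · · · · · · · · · ·
T2:
  2·area = 88
  edge (22, 2)→(10, 6): d=(-12,4) right/bottom  bias=-1
  edge (10, 6)→(0, 2): d=(-10,-4) top-left  bias=+0
  edge (0, 2)→(22, 2): d=(22,0) top-left  bias=+0
    (1,1)@(3, 3): e=[64,2,22] → █
    (2,1)@(5, 3): e=[56,10,22] → █
    (3,1)@(7, 3): e=[48,18,22] → █
    (4,1)@(9, 3): e=[40,26,22] → █
    (5,1)@(11, 3): e=[32,34,22] → █
    (6,1)@(13, 3): e=[24,42,22] → █
    (7,1)@(15, 3): e=[16,50,22] → █
    (8,1)@(17, 3): e=[8,58,22] → █
    (9,1)@(19, 3): e=[0,66,22] → ·  [on edge]
    (1,2)@(3, 5): e=[40,-18,66] → ·
    (2,2)@(5, 5): e=[32,-10,66] → ·
    (3,2)@(7, 5): e=[24,-2,66] → ·
    (6,2)@(13, 5): e=[0,22,66] → ·  [on edge]
    (3,3)@(7, 7): e=[0,-22,110] → ·  [on edge]
    (0,4)@(1, 9): e=[0,-66,154] → ·  [on edge]
  covered (10 px):
    · · · · · · · · · · · ·
    · █ █ █ █ █ █ █ █ · · ·
    · · · · █ █ · · · · · ·
    · · · · · · · · · · · ·
    · · · · · · · · · · · ·
    · · · · · · · · · · · ·
    · · · · · · · · · · · ·
    · · · · · · · · · · · ·
    · · · · · · · · · · · ·
    · · · · · · · · · · · ·
    · · · · · · · · · · · ·
T3:
  2·area = 56
  edge (18, 20)→(10, 20): d=(-8,0) right/bottom  bias=-1
  edge (10, 20)→(6, 13): d=(-4,-7) top-left  bias=+0
  edge (6, 13)→(18, 20): d=(12,7) right/bottom  bias=-1
    (4,7)@(9, 15): e=[40,13,3] → █
    (5,7)@(11, 15): e=[40,27,-11] → ·
    (4,8)@(9, 17): e=[24,5,27] → █
    (5,8)@(11, 17): e=[24,19,13] → █
    (6,8)@(13, 17): e=[24,33,-1] → ·
    (4,9)@(9, 19): e=[8,-3,51] → ·
    (5,9)@(11, 19): e=[8,11,37] → █
    (6,9)@(13, 19): e=[8,25,23] → █
    (7,9)@(15, 19): e=[8,39,9] → █
    (8,9)@(17, 19): e=[8,53,-5] → ·
    (5,10)@(11, 21): e=[-8,3,61] → ·
    (6,10)@(13, 21): e=[-8,17,47] → ·
  covered (6 px):
    · · · · · · · · · · · ·
    · · · · · · · · · · · ·
    · · · · · · · · · · · ·
    · · · · · · · · · · · ·
    · · · · · · · · · · · ·
    · · · · · · · · · · · ·
    · · · · · · · · · · · ·
    · · · · █ · · · · · · ·
    · · · · █ █ · · · · · ·
    · · · · · █ █ █ · · · ·
    · · · · · · · · · · · ·
T4:
  2·area = 108  (B↔C swapped to make it positive)
  edge (0, 2)→(6, 0): d=(6,-2) top-left  bias=+0
  edge (6, 0)→(18, 14): d=(12,14) right/bottom  bias=-1
  edge (18, 14)→(0, 2): d=(-18,-12) top-left  bias=+0
    (1,0)@(3, 1): e=[0,54,54] → █  [on edge]
    (2,0)@(5, 1): e=[4,26,78] → █
    (3,0)@(7, 1): e=[8,-2,102] → ·
    (1,1)@(3, 3): e=[12,78,18] → █
    (3,1)@(7, 3): e=[20,22,66] → █
    (4,1)@(9, 3): e=[24,-6,90] → ·
    (1,2)@(3, 5): e=[24,102,-18] → ·
    (2,2)@(5, 5): e=[28,74,6] → █
    (4,2)@(9, 5): e=[36,18,54] → █
    (5,2)@(11, 5): e=[40,-10,78] → ·
    (2,3)@(5, 7): e=[40,98,-30] → ·
    (3,3)@(7, 7): e=[44,70,-6] → ·
  covered (14 px):
    · █ █ · · · · · · · · ·
    · █ █ █ · · · · · · · ·
    · · █ █ █ · · · · · · ·
    · · · · █ █ · · · · · ·
    · · · · · █ █ · · · · ·
    · · · · · · · █ · · · ·
    · · · · · · · · █ · · ·
    · · · · · · · · · · · ·
    · · · · · · · · · · · ·
    · · · · · · · · · · · ·
    · · · · · · · · · · · ·

Answer: "outside"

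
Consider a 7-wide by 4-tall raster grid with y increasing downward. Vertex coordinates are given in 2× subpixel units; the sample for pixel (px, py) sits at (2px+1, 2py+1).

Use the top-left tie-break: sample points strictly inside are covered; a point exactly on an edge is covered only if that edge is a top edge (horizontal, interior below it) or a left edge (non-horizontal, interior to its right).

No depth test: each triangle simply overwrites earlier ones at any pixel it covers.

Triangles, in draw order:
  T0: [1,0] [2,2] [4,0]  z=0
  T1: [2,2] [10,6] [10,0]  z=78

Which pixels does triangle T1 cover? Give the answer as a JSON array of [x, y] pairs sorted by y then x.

T0:
  2·area = 6  (B↔C swapped to make it positive)
  edge (1, 0)→(4, 0): d=(3,0) top-left  bias=+0
  edge (4, 0)→(2, 2): d=(-2,2) right/bottom  bias=-1
  edge (2, 2)→(1, 0): d=(-1,-2) top-left  bias=+0
    (1,0)@(3, 1): e=[3,0,3] → .  [on edge]
    (0,1)@(1, 3): e=[9,0,-3] → .  [on edge]
  covered (0 px):
    . . . . . . .
    . . . . . . .
    . . . . . . .
    . . . . . . .
T1:
  2·area = 48  (B↔C swapped to make it positive)
  edge (2, 2)→(10, 0): d=(8,-2) top-left  bias=+0
  edge (10, 0)→(10, 6): d=(0,6) right/bottom  bias=-1
  edge (10, 6)→(2, 2): d=(-8,-4) top-left  bias=+0
    (3,0)@(7, 1): e=[2,18,28] → X
    (4,0)@(9, 1): e=[6,6,36] → X
    (5,0)@(11, 1): e=[10,-6,44] → .
    (2,1)@(5, 3): e=[14,30,4] → X
    (5,1)@(11, 3): e=[26,-6,28] → .
    (2,2)@(5, 5): e=[30,30,-12] → .
    (3,2)@(7, 5): e=[34,18,-4] → .
    (4,2)@(9, 5): e=[38,6,4] → X
    (5,2)@(11, 5): e=[42,-6,12] → .
    (4,3)@(9, 7): e=[54,6,-12] → .
  covered (6 px):
    . . . X X . .
    . . X X X . .
    . . . . X . .
    . . . . . . .

Result: [[3,0],[4,0],[2,1],[3,1],[4,1],[4,2]]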